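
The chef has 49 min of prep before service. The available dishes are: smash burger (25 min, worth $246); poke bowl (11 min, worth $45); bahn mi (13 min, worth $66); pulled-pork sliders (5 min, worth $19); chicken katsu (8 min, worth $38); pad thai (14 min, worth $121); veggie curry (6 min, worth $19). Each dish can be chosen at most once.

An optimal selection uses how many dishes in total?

3

The maximum profit within 49 min is 405.
For example smash burger + chicken katsu + pad thai achieves it, using 47 min.
Every optimal selection uses 3 dishes.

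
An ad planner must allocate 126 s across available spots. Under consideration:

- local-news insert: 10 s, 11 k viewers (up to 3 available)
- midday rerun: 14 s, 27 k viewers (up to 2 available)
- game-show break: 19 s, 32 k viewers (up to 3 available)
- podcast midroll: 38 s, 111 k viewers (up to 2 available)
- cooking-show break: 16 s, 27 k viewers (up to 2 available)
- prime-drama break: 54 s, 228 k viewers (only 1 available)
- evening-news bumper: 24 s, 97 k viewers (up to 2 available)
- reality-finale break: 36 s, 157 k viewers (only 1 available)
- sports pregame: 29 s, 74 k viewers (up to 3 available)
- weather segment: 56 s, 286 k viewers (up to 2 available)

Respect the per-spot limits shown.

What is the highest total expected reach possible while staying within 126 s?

The ratio ordering already packs tightly: midday rerun + 2×weather segment, 126 s, 599.

599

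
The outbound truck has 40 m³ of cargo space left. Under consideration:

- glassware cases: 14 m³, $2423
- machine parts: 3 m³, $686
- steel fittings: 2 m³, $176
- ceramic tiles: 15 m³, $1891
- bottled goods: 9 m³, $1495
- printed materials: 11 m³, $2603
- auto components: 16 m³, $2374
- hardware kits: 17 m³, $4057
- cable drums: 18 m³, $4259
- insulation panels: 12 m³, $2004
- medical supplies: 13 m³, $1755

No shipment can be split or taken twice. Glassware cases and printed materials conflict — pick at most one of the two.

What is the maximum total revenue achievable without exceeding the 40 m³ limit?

9178

Density check — hardware kits 238.65, printed materials 236.64, cable drums 236.61 are the best per m³.
Taking the top-ratio shipments first gives machine parts + bottled goods + printed materials + hardware kits for 8841 (40 m³).
The 20 m³ tied up in bottled goods and printed materials is better spent on steel fittings + cable drums — total rises to 9178 (40 m³).
Next best is machine parts + hardware kits + cable drums at 9002 (38 m³) — short by 176.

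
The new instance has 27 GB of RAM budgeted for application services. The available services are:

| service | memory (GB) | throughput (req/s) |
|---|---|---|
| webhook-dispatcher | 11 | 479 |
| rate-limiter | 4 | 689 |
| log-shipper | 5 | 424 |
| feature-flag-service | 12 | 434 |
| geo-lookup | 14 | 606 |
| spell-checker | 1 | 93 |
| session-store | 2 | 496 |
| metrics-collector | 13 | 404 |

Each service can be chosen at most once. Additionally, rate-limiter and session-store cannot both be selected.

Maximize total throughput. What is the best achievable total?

1812

Taking rate-limiter + log-shipper + geo-lookup + spell-checker: 24 GB used, 1812 in throughput.
No other feasible combination exceeds 1812.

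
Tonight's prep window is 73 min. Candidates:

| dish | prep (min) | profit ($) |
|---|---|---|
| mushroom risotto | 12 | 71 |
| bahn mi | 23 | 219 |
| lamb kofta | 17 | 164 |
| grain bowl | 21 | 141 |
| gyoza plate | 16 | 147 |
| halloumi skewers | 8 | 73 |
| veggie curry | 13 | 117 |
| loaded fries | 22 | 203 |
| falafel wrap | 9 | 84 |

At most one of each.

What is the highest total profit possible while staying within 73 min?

The ratio heuristic lands on bahn mi + lamb kofta + loaded fries + falafel wrap (670) but leaves 2 min idle.
The 22 min tied up in loaded fries is better spent on gyoza plate + halloumi skewers — total rises to 687 (73 min).

687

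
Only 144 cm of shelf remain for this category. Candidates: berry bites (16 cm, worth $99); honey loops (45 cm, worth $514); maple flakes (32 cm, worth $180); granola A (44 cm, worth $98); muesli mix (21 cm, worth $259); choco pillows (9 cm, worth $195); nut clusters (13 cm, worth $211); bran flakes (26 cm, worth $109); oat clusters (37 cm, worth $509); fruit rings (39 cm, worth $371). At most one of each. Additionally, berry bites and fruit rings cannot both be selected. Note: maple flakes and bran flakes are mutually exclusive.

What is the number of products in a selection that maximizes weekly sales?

Best achievable weekly sales is 1800.
One optimal bundle: honey loops + choco pillows + nut clusters + oat clusters + fruit rings (143 cm).
All optima have 5 products.

5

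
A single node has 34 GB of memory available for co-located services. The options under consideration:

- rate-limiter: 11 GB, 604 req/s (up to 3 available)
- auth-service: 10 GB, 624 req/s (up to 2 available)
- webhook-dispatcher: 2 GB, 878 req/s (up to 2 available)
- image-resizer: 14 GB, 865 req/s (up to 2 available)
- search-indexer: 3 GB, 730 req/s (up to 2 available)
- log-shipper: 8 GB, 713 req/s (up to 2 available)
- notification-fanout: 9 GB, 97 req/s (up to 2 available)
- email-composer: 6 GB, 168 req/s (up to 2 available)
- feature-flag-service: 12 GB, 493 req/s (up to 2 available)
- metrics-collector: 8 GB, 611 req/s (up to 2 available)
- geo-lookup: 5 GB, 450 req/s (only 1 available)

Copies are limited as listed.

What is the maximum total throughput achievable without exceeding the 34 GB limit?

Filling by ratio: 2×webhook-dispatcher + 2×search-indexer + 2×log-shipper + geo-lookup for 5092, with 3 GB left unused.
Replace geo-lookup with metrics-collector: the trade gains 161 net, giving 5253 at 34 GB.
Nothing else within 34 GB beats 5253.

5253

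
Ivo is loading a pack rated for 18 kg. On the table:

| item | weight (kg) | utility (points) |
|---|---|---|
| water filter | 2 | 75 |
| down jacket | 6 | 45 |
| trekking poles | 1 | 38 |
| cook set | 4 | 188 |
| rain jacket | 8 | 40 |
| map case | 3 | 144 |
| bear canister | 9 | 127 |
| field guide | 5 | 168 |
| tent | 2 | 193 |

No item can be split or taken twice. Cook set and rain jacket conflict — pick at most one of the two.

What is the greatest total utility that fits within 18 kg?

806

Water filter + trekking poles + cook set + map case + field guide + tent uses 17 of the 18 kg and totals 806.
Nothing else feasible within 18 kg beats 806.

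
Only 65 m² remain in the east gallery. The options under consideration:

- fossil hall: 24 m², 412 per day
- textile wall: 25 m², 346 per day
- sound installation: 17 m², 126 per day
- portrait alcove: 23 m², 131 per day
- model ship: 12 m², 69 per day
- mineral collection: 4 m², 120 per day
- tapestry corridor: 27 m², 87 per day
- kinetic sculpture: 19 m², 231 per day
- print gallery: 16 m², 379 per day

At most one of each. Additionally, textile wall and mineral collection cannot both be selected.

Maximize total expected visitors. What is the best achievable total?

Fossil hall + mineral collection + kinetic sculpture + print gallery uses 63 of the 65 m² and totals 1142.

1142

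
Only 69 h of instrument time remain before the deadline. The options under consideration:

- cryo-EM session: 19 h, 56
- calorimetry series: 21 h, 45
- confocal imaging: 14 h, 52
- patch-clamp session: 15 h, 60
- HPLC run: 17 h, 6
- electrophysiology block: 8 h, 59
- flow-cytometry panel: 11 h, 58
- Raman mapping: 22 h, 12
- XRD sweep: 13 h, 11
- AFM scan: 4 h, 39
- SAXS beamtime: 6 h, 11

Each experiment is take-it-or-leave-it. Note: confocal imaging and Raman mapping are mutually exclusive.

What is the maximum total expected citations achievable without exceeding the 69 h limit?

285

Ranking by ratio (expected citations/h): AFM scan 9.75, electrophysiology block 7.38, flow-cytometry panel 5.27.
The ratio heuristic lands on confocal imaging + patch-clamp session + electrophysiology block + flow-cytometry panel + AFM scan + SAXS beamtime (279) but leaves 11 h idle.
The 10 h tied up in AFM scan and SAXS beamtime is better spent on cryo-EM session — total rises to 285 (67 h).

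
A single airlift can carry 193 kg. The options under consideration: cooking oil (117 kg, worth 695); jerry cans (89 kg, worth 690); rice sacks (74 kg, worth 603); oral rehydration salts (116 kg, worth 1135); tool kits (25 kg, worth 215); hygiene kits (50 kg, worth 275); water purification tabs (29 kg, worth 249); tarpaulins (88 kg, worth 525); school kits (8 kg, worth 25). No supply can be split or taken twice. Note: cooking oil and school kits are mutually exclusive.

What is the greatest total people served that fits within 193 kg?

1738

Filling by ratio: oral rehydration salts + tool kits + water purification tabs + school kits for 1624, with 15 kg left unused.
Replace tool kits and water purification tabs and school kits with rice sacks: the trade gains 114 net, giving 1738 at 190 kg.
That's the maximum — no feasible swap from here does better than 1738.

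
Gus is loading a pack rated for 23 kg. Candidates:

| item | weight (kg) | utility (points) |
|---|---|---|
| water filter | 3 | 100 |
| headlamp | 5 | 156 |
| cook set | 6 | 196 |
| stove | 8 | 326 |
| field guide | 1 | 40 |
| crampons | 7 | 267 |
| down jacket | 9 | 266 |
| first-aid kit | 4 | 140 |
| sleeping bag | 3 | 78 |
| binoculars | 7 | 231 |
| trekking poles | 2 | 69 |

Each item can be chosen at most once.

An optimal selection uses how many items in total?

5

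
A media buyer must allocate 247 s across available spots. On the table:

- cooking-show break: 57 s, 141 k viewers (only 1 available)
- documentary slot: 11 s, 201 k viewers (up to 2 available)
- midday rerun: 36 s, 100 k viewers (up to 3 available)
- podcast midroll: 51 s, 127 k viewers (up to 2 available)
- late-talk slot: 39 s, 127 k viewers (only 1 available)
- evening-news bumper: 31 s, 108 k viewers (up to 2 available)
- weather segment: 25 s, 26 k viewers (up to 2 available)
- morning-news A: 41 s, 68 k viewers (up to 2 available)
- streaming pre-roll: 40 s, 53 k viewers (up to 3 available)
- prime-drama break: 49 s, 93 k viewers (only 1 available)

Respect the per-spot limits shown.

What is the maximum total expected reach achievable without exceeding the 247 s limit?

Greedy by ratio would take 2×documentary slot + 3×midday rerun + late-talk slot + 2×evening-news bumper: 231 s used, total 1045.
Dropping midday rerun frees 36 s; slotting in podcast midroll (51 s) lifts the total to 1072 at 246 s.
No other feasible combination exceeds 1072.

1072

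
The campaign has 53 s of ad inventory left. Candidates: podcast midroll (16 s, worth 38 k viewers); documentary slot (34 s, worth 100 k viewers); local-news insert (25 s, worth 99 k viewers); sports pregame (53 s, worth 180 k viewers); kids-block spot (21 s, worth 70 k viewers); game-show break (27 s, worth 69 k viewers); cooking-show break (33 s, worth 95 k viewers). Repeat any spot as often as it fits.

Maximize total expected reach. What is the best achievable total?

198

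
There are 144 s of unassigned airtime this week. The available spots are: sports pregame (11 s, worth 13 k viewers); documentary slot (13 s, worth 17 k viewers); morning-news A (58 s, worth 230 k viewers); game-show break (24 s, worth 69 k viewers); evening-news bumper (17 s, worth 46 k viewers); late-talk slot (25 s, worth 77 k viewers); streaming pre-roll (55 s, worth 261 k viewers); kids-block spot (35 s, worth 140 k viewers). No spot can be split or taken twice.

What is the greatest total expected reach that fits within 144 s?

568

A density-first pass picks game-show break + late-talk slot + streaming pre-roll + kids-block spot — 547 at 139 s.
The 59 s tied up in game-show break and kids-block spot is better spent on morning-news A — total rises to 568 (138 s).
Next best is morning-news A + game-show break + streaming pre-roll at 560 (137 s) — short by 8.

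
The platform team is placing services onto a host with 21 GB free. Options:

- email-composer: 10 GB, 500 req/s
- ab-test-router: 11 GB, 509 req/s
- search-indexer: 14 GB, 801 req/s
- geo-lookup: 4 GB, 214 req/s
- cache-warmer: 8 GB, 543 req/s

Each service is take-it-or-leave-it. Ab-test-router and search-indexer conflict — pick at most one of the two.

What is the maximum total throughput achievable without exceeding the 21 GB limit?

By throughput per GB: cache-warmer 67.88, search-indexer 57.21, geo-lookup 53.50, email-composer 50.00 lead.
Filling by ratio: geo-lookup + cache-warmer for 757, with 9 GB left unused.
Replace geo-lookup with ab-test-router: the trade gains 295 net, giving 1052 at 19 GB.
The closest alternative, email-composer + cache-warmer, reaches only 1043.

1052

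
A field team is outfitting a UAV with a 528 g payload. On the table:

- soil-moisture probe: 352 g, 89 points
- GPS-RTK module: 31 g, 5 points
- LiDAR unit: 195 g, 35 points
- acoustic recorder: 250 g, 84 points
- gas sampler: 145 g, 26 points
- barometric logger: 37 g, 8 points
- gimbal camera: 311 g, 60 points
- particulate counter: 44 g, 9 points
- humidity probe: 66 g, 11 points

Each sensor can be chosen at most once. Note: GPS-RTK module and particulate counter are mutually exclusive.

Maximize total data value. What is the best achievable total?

136

Density check — acoustic recorder 0.34, soil-moisture probe 0.25, barometric logger 0.22, particulate counter 0.20 are the best per g.
Best packing: LiDAR unit + acoustic recorder + barometric logger + particulate counter — 526 g, 136 total.
An exhaustive check of the 512 subsets confirms 136.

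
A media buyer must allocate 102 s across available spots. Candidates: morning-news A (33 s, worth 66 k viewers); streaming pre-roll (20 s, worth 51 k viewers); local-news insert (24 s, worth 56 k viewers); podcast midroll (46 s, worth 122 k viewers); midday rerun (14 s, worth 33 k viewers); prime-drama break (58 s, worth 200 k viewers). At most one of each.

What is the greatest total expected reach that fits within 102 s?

307

The ratio heuristic lands on streaming pre-roll + midday rerun + prime-drama break (284) but leaves 10 s idle.
Dropping midday rerun frees 14 s; slotting in local-news insert (24 s) lifts the total to 307 at 102 s.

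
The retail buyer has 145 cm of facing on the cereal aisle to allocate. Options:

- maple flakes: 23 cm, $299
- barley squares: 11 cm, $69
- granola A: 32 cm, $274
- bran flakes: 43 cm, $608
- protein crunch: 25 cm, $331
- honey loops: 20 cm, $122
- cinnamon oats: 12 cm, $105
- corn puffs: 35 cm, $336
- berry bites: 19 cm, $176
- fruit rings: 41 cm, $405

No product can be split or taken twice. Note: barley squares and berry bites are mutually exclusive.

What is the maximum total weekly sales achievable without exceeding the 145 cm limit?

1750

Filling by ratio: maple flakes + bran flakes + protein crunch + cinnamon oats + fruit rings for 1748, with 1 cm left unused.
Replace cinnamon oats and fruit rings with corn puffs + berry bites: the trade gains 2 net, giving 1750 at 145 cm.
Next best is maple flakes + bran flakes + protein crunch + cinnamon oats + fruit rings at 1748 (144 cm) — short by 2.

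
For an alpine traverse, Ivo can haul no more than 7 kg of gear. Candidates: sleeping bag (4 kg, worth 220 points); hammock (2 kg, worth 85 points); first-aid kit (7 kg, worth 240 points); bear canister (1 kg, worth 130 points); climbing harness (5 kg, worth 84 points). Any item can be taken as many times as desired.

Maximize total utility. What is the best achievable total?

910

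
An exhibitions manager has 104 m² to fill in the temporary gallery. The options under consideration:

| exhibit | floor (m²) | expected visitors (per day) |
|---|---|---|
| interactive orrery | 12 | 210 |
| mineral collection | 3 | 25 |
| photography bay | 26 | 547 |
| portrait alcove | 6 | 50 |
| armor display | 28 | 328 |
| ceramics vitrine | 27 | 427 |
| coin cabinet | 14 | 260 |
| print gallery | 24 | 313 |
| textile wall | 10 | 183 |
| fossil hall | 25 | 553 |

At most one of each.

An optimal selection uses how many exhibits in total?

5

Optimal total is 1997.
For example interactive orrery + photography bay + ceramics vitrine + coin cabinet + fossil hall achieves it, using 104 m².
All optima have 5 exhibits.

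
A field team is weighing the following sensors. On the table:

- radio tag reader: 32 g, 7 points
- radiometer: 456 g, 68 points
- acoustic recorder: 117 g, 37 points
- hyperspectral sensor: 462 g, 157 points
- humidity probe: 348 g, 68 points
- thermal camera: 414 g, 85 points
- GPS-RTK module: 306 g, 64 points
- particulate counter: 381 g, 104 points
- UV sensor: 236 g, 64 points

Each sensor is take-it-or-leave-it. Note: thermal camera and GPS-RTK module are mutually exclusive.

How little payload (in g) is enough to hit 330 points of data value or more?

1111

Minimise g subject to total data value ≥ 330.
Taking radio tag reader + hyperspectral sensor + particulate counter + UV sensor gives 332 (≥ 330) for 1111 g.
Below 1111 g the best achievable stays under 330.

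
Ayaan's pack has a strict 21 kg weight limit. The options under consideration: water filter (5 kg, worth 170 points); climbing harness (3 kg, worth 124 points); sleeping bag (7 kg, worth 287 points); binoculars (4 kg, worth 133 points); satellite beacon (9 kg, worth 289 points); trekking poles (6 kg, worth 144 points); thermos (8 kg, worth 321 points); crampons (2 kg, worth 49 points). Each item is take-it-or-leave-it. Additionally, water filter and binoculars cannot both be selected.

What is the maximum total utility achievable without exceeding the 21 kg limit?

Filling by ratio: climbing harness + sleeping bag + thermos + crampons for 781, with 1 kg left unused.
Replace climbing harness with binoculars: the trade gains 9 net, giving 790 at 21 kg.

790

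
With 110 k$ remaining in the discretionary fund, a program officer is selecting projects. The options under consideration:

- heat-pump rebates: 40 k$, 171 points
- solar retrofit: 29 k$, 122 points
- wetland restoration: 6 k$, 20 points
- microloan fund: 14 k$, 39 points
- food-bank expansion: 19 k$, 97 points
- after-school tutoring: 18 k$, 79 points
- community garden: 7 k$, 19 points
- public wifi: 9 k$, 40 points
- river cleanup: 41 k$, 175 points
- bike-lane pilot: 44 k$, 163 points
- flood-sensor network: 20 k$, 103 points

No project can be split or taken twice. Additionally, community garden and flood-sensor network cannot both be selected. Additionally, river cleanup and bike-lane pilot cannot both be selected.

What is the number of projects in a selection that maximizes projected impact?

4

Best achievable projected impact is 497.
solar retrofit + food-bank expansion + river cleanup + flood-sensor network hits 497 at 109 k$.
Any selection reaching 497 contains exactly 4 projects.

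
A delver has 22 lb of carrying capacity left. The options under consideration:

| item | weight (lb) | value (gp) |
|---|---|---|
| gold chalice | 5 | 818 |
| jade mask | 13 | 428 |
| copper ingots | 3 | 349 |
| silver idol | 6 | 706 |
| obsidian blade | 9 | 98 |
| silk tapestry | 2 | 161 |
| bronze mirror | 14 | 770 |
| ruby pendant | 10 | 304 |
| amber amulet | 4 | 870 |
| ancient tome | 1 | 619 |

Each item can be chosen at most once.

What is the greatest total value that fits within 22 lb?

The ratio ordering already packs tightly: gold chalice + copper ingots + silver idol + silk tapestry + amber amulet + ancient tome, 21 lb, 3523.
Nothing else within 22 lb beats 3523.

3523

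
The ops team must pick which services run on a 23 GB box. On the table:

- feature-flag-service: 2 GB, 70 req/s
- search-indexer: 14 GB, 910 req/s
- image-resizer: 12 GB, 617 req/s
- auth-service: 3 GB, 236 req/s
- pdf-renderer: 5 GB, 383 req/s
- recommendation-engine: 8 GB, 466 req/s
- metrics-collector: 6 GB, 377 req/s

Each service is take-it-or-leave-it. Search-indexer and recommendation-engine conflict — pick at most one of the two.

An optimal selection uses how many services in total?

The maximum throughput within 23 GB is 1529.
search-indexer + auth-service + pdf-renderer hits 1529 at 22 GB.
Any selection reaching 1529 contains exactly 3 services.

3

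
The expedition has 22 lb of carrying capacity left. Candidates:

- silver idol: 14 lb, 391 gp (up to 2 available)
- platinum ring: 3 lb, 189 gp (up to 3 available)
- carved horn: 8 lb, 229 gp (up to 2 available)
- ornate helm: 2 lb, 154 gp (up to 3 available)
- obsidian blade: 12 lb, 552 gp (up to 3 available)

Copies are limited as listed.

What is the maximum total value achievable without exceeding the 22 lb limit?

1238

Filling by ratio: 3×platinum ring + 3×ornate helm for 1029, with 7 lb left unused.
Replace platinum ring and ornate helm with obsidian blade: the trade gains 209 net, giving 1238 at 22 lb.
No other feasible combination exceeds 1238.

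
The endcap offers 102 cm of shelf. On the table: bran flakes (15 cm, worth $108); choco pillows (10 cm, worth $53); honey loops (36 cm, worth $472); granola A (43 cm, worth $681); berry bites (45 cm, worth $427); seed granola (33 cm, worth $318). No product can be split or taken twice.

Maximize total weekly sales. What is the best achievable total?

Best packing: bran flakes + honey loops + granola A — 94 cm, 1261 total.
No other feasible combination exceeds 1261.

1261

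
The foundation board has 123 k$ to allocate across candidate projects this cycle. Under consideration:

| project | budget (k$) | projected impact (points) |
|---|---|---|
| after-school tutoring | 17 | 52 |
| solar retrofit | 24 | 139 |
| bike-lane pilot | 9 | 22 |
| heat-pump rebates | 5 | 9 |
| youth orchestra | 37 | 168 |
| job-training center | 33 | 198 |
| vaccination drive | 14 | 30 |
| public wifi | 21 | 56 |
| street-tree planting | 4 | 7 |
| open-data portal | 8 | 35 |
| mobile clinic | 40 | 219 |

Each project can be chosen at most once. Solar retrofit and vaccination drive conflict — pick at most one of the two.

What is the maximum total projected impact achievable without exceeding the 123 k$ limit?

Best packing: after-school tutoring + solar retrofit + job-training center + open-data portal + mobile clinic — 122 k$, 643 total.
The closest alternative, after-school tutoring + solar retrofit + bike-lane pilot + job-training center + mobile clinic, reaches only 630.

643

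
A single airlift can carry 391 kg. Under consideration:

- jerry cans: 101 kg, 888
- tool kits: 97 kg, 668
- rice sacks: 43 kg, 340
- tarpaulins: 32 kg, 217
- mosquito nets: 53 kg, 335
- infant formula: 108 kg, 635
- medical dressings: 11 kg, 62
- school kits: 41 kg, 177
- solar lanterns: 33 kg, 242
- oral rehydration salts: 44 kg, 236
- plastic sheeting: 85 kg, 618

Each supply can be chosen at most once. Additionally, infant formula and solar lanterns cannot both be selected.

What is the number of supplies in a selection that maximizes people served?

Best achievable people served is 2973.
For example jerry cans + tool kits + rice sacks + tarpaulins + solar lanterns + plastic sheeting achieves it, using 391 kg.
Any selection reaching 2973 contains exactly 6 supplies.

6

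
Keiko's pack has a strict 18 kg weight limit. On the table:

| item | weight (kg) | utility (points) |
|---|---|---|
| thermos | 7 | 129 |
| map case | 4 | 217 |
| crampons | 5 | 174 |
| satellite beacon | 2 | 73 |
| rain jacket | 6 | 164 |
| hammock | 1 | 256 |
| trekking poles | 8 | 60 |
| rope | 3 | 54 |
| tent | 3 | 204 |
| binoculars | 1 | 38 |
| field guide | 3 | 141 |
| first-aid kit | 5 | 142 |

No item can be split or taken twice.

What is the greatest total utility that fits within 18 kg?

Greedy by ratio would take map case + satellite beacon + hammock + rope + tent + binoculars + field guide: 17 kg used, total 983.
The 4 kg tied up in rope and binoculars is better spent on crampons — total rises to 1065 (18 kg).
That's the maximum — no swap from here does better than 1065.

1065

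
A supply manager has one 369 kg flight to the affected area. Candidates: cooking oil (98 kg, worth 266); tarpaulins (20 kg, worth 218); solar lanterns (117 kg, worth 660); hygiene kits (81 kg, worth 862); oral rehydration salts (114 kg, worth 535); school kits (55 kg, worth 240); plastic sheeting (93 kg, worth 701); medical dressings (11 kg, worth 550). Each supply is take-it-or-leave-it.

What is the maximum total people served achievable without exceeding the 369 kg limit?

The ratio heuristic lands on tarpaulins + solar lanterns + hygiene kits + plastic sheeting + medical dressings (2991) but leaves 47 kg idle.
Replace tarpaulins with school kits: the trade gains 22 net, giving 3013 at 357 kg.
An exhaustive check of the 256 subsets confirms 3013.

3013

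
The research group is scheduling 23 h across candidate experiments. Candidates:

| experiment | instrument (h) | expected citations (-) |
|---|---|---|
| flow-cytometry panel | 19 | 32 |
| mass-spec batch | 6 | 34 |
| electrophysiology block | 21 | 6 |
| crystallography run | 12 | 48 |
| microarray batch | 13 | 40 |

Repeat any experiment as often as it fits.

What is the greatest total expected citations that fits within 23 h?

The ratio ordering already packs tightly: 3×mass-spec batch, 18 h, 102.
The spare 5 h is too small for any remaining experiment, and no exchange beats 102.

102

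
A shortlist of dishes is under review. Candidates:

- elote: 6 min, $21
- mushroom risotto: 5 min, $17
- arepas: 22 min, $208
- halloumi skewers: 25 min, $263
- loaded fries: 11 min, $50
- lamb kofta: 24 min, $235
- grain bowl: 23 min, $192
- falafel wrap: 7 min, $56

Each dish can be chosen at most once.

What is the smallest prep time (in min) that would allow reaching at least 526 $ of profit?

Minimise min subject to total profit ≥ 526.
Taking arepas + halloumi skewers + falafel wrap gives 527 (≥ 526) for 54 min.
Any bundle with less than 54 min falls short of 526.

54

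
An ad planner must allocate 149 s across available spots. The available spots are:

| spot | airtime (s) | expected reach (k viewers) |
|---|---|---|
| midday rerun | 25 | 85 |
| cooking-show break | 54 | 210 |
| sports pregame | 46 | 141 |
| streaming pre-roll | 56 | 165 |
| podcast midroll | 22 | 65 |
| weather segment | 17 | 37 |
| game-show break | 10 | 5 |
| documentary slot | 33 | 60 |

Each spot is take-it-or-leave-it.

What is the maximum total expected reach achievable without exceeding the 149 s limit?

501

Midday rerun + cooking-show break + sports pregame + podcast midroll uses 147 of the 149 s and totals 501.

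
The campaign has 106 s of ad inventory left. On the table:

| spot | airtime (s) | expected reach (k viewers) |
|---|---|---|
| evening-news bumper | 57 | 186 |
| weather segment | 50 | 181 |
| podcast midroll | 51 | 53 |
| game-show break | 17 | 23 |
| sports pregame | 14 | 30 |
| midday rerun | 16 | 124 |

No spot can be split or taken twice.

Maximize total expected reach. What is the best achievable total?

By expected reach per s: midday rerun 7.75, weather segment 3.62, evening-news bumper 3.26 lead.
The ratio heuristic lands on weather segment + game-show break + sports pregame + midday rerun (358) but leaves 9 s idle.
Dropping weather segment frees 50 s; slotting in evening-news bumper (57 s) lifts the total to 363 at 104 s.
No other feasible combination exceeds 363.

363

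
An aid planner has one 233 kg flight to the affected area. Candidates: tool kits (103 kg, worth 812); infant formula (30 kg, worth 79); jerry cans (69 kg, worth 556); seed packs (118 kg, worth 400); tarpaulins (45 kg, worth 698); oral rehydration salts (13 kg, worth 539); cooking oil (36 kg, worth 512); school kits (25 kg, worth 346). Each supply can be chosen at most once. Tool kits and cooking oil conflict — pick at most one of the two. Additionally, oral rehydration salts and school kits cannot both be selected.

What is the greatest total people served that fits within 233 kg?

Taking tool kits + jerry cans + tarpaulins + oral rehydration salts: 230 kg used, 2605 in people served.
The closest alternative, infant formula + jerry cans + tarpaulins + oral rehydration salts + cooking oil, reaches only 2384.

2605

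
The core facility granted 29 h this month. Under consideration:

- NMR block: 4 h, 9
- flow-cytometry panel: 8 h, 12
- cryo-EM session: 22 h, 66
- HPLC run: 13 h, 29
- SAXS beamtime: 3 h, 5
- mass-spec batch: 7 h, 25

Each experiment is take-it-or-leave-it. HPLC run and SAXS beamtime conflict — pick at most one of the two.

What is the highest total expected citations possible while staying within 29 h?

The ratio ordering already packs tightly: cryo-EM session + mass-spec batch, 29 h, 91.
The closest alternative, NMR block + cryo-EM session + SAXS beamtime, reaches only 80.

91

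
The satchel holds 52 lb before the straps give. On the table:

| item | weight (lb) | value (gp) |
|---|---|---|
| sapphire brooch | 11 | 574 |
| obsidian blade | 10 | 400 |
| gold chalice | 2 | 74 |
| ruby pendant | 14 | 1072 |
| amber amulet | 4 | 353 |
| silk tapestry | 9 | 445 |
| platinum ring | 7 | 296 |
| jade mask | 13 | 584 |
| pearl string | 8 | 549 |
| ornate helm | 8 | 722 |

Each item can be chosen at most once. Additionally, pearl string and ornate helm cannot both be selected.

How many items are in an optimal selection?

6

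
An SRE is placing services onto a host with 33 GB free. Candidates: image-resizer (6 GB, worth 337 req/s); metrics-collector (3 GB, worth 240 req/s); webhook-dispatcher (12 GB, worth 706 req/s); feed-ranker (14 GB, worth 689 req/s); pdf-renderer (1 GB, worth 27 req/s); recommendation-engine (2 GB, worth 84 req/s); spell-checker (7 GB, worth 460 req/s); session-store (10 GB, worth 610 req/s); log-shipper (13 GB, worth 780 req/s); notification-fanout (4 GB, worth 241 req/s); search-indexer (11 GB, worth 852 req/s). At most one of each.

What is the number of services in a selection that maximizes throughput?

4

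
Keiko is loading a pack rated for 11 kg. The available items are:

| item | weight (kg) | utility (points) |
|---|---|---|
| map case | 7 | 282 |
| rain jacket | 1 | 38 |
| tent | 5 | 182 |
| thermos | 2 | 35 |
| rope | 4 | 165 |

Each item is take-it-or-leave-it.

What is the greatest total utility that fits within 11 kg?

447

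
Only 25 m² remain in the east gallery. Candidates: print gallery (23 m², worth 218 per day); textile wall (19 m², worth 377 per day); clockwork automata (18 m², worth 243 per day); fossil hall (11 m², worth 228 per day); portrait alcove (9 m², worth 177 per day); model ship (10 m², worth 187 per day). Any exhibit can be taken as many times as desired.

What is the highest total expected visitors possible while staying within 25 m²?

Best packing: 2×fossil hall — 22 m², 456 total.

456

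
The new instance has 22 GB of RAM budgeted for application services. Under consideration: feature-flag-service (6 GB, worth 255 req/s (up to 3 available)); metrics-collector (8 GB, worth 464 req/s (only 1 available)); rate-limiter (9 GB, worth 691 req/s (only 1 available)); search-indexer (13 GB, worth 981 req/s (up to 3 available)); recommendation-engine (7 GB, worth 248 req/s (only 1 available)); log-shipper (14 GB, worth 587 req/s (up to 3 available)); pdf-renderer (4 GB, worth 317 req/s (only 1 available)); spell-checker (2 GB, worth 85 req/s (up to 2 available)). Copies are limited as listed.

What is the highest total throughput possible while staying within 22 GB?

1672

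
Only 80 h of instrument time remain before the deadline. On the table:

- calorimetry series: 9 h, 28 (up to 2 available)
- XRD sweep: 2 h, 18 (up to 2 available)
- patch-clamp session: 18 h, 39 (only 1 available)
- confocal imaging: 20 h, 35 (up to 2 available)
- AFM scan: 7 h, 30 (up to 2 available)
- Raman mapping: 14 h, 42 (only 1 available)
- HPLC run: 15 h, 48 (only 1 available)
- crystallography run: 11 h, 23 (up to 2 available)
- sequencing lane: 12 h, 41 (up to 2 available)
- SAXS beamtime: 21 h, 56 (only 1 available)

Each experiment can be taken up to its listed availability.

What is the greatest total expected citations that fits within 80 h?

296

By expected citations per h: XRD sweep 9.00, AFM scan 4.29, sequencing lane 3.42, HPLC run 3.20 lead.
The ratio heuristic lands on 2×calorimetry series + 2×XRD sweep + 2×AFM scan + HPLC run + 2×sequencing lane (282) but leaves 5 h idle.
The 9 h tied up in calorimetry series is better spent on Raman mapping — total rises to 296 (80 h).
That's the maximum — no swap from here does better than 296.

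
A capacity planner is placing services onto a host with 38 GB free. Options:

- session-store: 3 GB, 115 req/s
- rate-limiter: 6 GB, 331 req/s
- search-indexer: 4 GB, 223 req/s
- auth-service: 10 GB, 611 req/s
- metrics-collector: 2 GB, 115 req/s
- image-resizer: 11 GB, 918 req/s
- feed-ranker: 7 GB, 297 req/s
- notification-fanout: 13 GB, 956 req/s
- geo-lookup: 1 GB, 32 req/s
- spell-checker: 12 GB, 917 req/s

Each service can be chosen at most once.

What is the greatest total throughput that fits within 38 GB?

2906

The ratio ordering already packs tightly: metrics-collector + image-resizer + notification-fanout + spell-checker, 38 GB, 2906.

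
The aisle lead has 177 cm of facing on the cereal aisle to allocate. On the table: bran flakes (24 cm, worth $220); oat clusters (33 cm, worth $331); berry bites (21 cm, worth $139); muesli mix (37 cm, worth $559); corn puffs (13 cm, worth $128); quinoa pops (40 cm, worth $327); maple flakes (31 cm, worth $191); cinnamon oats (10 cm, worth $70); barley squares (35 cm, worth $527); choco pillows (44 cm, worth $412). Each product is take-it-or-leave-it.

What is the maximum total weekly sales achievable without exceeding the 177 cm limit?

2049

Density check — muesli mix 15.11, barley squares 15.06, oat clusters 10.03, corn puffs 9.85 are the best per cm.
Filling by ratio: oat clusters + muesli mix + corn puffs + cinnamon oats + barley squares + choco pillows for 2027, with 5 cm left unused.
Replace corn puffs and cinnamon oats with bran flakes: the trade gains 22 net, giving 2049 at 173 cm.
An exhaustive check of the 1024 subsets confirms 2049.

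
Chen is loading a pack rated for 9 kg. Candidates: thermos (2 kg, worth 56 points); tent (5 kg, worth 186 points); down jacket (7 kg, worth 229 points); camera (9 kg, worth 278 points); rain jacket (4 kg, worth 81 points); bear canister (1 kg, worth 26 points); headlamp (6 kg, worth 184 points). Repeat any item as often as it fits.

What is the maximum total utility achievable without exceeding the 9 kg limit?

The ratio ordering already packs tightly: 2×thermos + tent, 9 kg, 298.

298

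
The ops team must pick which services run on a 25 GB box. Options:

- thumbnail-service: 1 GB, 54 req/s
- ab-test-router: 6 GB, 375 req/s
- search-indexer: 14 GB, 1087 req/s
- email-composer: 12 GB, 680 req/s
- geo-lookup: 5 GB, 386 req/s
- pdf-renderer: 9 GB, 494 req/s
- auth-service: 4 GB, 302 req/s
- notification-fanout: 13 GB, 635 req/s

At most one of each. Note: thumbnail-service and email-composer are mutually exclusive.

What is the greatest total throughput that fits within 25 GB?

Ranking by ratio (throughput/GB): search-indexer 77.64, geo-lookup 77.20, auth-service 75.50.
A density-first pass picks thumbnail-service + search-indexer + geo-lookup + auth-service — 1829 at 24 GB.
Replace thumbnail-service and auth-service with ab-test-router: the trade gains 19 net, giving 1848 at 25 GB.
No other feasible combination exceeds 1848.

1848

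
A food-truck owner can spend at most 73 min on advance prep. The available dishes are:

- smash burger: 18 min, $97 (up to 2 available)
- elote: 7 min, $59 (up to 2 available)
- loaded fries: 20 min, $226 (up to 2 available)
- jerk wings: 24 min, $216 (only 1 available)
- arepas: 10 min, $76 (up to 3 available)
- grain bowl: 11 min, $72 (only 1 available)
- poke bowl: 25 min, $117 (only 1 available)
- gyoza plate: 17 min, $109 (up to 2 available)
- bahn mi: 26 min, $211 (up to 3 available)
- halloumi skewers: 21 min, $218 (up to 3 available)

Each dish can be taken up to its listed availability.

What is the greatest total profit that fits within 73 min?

Greedy by ratio would take elote + 2×loaded fries + halloumi skewers: 68 min used, total 729.
Dropping elote frees 7 min; slotting in arepas (10 min) lifts the total to 746 at 71 min.

746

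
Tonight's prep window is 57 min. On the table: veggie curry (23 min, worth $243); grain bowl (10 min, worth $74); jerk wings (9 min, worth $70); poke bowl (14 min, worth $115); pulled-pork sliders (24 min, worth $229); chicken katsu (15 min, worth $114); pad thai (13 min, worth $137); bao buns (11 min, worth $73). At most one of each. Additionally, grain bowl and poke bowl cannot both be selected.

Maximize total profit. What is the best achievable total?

546

By profit per min: veggie curry 10.57, pad thai 10.54, pulled-pork sliders 9.54, poke bowl 8.21 lead.
Taking the top-ratio dishes first gives veggie curry + poke bowl + pad thai for 495 (50 min).
Replace poke bowl and pad thai with grain bowl + pulled-pork sliders: the trade gains 51 net, giving 546 at 57 min.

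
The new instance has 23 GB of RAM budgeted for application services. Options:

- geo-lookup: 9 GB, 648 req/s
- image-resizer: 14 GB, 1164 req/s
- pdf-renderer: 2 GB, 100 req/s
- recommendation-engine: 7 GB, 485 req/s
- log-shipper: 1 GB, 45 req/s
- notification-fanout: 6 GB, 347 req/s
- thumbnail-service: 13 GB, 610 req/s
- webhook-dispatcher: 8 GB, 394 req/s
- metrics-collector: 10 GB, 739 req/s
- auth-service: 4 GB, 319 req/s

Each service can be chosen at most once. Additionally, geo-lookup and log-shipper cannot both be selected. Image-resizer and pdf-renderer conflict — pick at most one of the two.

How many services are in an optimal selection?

2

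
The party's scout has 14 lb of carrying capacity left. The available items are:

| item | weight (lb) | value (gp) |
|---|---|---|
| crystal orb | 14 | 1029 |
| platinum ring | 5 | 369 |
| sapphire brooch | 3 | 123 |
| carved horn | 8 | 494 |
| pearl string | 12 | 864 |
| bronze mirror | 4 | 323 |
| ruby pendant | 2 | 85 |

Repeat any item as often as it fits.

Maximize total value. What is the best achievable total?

Greedy by ratio would take 3×bronze mirror + ruby pendant: 14 lb used, total 1054.
Dropping 2×bronze mirror and ruby pendant frees 10 lb; slotting in 2×platinum ring (10 lb) lifts the total to 1061 at 14 lb.
That's the maximum — no swap from here does better than 1061.

1061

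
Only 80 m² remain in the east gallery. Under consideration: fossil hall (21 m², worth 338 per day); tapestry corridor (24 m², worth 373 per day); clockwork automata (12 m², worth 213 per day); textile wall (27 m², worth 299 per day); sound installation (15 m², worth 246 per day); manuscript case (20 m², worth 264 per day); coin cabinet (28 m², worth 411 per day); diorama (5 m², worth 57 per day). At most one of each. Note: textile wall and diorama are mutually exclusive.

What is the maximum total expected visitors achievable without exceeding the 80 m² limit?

Greedy by ratio would take fossil hall + tapestry corridor + clockwork automata + sound installation + diorama: 77 m² used, total 1227.
Dropping fossil hall and diorama frees 26 m²; slotting in coin cabinet (28 m²) lifts the total to 1243 at 79 m².

1243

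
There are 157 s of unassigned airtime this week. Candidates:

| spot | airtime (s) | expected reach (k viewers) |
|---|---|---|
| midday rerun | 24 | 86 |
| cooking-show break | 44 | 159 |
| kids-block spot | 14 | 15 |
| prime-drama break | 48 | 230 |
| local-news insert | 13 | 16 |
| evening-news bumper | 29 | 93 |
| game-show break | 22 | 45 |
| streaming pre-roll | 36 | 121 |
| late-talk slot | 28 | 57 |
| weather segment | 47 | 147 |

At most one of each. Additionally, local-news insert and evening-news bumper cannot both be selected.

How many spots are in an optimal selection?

4

Optimal total is 603.
cooking-show break + prime-drama break + evening-news bumper + streaming pre-roll hits 603 at 157 s.
Every optimal selection uses 4 spots.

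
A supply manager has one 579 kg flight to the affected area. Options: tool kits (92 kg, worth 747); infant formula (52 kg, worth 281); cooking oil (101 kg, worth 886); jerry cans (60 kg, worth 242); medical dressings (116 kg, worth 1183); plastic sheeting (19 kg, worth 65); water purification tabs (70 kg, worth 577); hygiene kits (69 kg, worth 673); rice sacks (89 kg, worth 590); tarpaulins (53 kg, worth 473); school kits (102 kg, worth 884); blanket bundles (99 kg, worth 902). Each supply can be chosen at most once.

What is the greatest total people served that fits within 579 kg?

5275

Taking the top-ratio supplies first gives cooking oil + medical dressings + plastic sheeting + hygiene kits + tarpaulins + school kits + blanket bundles for 5066 (559 kg).
The 72 kg tied up in plastic sheeting and tarpaulins is better spent on tool kits — total rises to 5275 (579 kg).
Next best is cooking oil + medical dressings + plastic sheeting + water purification tabs + hygiene kits + school kits + blanket bundles at 5170 (576 kg) — short by 105.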